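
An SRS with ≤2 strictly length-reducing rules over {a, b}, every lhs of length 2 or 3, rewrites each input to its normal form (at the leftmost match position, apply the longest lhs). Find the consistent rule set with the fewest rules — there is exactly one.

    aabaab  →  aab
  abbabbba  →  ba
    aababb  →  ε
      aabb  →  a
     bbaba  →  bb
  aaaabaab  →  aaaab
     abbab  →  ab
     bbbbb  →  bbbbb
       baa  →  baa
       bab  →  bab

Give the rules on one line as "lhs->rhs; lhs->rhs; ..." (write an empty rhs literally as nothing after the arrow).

aba->; abb->

  | aabaab => aab
  | abbabbba => abbba => ba
  | aababb => abb => ε
  | aabb => a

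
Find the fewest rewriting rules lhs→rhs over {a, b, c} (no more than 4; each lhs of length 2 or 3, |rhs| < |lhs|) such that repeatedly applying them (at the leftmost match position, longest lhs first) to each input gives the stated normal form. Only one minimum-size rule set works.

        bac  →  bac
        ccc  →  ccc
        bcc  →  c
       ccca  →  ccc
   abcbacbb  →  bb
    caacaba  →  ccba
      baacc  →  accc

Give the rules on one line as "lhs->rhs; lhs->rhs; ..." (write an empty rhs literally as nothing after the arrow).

  | bac
  | ccc
  | bcc => c
  | ccca => ccc

aba->b; baa->ac; bc->; ca->c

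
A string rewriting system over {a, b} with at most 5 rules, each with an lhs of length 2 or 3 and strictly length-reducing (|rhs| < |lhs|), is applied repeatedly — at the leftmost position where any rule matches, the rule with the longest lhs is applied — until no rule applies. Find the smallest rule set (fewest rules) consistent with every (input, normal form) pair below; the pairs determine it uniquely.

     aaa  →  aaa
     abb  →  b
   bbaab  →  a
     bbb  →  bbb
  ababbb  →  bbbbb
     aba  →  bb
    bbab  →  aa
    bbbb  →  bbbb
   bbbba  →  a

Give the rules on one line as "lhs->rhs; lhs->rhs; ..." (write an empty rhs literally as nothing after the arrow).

  | aaa
  | abb => b
  | bbaab => baab => aab => a
  | bbb

ab->; aba->bb; ba->a; bab->aa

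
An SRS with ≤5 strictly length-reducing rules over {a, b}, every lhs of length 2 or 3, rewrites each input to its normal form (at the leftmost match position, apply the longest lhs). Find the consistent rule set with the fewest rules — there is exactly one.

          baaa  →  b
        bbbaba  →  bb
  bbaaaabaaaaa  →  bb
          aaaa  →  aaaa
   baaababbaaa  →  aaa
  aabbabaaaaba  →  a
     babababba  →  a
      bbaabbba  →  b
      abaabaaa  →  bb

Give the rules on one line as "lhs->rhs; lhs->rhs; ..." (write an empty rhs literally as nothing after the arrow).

aba->bb; abb->; ba->b; bbb->ab

  | baaa => baa => ba => b
  | bbbaba => ababa => bbba => aba => bb
  | bbaaaabaaaaa => bbaaabaaaaa => bbaabaaaaa => bbabaaaaa => bbbaaaaa => abaaaaa => bbaaaa => bbaaa => bbaa => bba => bb
  | aaaa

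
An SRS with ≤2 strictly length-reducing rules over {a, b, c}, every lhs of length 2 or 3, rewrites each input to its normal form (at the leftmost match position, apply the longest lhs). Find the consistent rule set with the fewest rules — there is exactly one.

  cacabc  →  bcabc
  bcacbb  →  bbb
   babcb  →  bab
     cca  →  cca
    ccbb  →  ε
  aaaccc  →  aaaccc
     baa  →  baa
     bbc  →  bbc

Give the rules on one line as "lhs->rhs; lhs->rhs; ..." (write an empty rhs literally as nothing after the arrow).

  | cacabc => bcabc
  | bcacbb => bbcbb => bbb
  | babcb => bab
  | cca

cac->bc; cb->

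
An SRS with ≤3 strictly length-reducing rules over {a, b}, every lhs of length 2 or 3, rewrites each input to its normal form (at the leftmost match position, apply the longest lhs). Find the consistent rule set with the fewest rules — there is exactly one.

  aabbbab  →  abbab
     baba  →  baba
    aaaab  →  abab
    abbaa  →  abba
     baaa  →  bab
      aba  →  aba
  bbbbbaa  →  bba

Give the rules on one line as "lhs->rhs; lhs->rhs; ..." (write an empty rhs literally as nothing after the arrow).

aa->a; aaa->ab; bbb->bb

  | aabbbab => abbbab => abbab
  | baba
  | aaaab => abab
  | abbaa => abba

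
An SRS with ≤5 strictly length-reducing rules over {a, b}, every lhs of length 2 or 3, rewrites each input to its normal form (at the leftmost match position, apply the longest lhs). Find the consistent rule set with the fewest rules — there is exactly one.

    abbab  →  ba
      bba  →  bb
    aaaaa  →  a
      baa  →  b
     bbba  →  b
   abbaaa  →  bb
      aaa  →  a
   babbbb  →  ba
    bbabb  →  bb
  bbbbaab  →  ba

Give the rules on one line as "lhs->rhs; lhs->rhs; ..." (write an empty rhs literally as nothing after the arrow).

  | abbab => bbab => bbb => ba
  | bba => bb
  | aaaaa => aaa => a
  | baa => b

aa->; ab->b; bba->bb; bbb->ba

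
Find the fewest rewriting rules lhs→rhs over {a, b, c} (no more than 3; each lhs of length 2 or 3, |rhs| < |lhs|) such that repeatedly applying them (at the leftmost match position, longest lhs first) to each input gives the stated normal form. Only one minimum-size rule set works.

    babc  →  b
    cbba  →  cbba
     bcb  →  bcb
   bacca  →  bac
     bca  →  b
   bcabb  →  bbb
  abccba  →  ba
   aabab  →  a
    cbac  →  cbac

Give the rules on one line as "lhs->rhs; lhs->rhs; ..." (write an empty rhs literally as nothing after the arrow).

ab->; abc->ab; ca->

  | babc => bab => b
  | cbba
  | bcb
  | bacca => bac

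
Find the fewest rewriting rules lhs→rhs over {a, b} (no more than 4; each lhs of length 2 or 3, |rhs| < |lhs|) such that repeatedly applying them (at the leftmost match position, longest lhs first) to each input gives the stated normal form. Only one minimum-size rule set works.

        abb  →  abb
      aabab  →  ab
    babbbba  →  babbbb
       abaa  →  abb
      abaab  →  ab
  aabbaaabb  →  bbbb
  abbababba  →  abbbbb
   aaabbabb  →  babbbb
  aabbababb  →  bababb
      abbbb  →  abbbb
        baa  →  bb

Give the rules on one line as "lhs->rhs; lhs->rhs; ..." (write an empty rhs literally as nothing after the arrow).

aa->b; aab->; bba->bb

  | abb
  | aabab => ab
  | babbbba => babbbb
  | abaa => abb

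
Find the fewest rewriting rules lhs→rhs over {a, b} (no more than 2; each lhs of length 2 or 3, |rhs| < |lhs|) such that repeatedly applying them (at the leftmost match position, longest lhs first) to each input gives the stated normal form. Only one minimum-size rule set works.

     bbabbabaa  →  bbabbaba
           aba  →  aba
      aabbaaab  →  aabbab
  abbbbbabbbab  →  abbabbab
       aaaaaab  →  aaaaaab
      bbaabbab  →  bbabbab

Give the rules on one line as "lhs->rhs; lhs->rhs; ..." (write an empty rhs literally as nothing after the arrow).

baa->ba; bbb->bb

  | bbabbabaa => bbabbaba
  | aba
  | aabbaaab => aabbaab => aabbab
  | abbbbbabbbab => abbbbabbbab => abbbabbbab => abbabbbab => abbabbab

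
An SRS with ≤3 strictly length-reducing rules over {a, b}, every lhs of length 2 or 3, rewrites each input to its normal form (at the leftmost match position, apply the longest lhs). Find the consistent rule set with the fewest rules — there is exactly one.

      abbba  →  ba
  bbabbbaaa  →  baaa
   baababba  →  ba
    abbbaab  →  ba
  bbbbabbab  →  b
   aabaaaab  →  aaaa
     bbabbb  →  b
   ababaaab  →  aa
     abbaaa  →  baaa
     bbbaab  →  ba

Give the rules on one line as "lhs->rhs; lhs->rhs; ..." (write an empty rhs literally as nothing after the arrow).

  | abbba => bba => ba
  | bbabbbaaa => babbbaaa => bbbaaa => bbaaa => baaa
  | baababba => baabba => baba => ba
  | abbbaab => bbaab => baab => ba

ab->; bb->b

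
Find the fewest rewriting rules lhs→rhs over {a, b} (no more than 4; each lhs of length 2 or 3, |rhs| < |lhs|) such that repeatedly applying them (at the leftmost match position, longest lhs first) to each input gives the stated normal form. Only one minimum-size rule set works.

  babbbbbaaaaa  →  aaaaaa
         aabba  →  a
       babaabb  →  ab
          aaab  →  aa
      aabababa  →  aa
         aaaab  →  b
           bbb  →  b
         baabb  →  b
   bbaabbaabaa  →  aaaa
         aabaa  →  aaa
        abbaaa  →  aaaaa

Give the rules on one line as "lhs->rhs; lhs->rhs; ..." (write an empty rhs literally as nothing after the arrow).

aab->bb; ba->a; bb->a; bbb->b

  | babbbbbaaaaa => abbbbbaaaaa => abbbaaaaa => abaaaaa => aaaaaa
  | aabba => bbba => ba => a
  | babaabb => abaabb => aaabb => abbb => ab
  | aaab => abb => aa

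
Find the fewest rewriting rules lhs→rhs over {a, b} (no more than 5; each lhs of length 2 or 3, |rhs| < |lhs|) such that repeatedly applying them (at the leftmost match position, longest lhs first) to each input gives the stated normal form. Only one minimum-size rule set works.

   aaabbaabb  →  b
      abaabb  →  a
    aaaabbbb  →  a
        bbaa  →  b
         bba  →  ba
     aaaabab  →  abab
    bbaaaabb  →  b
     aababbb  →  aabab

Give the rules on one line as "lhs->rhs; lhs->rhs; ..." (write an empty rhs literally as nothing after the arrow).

  | aaabbaabb => bbaabb => baabb => bbbb => bbb => bb => b
  | abaabb => abbbb => abb => a
  | aaaabbbb => abbbb => abb => a
  | bbaa => baa => bb => b

aaa->; abb->a; baa->bb; bb->b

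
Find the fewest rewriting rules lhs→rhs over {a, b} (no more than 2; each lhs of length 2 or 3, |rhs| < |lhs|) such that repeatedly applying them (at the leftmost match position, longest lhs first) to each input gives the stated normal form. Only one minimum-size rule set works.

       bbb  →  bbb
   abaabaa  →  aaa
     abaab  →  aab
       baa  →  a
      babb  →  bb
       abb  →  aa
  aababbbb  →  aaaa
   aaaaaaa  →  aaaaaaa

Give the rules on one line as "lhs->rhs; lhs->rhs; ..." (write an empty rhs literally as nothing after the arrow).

  | bbb
  | abaabaa => aabaa => aaa
  | abaab => aab
  | baa => a

abb->aa; ba->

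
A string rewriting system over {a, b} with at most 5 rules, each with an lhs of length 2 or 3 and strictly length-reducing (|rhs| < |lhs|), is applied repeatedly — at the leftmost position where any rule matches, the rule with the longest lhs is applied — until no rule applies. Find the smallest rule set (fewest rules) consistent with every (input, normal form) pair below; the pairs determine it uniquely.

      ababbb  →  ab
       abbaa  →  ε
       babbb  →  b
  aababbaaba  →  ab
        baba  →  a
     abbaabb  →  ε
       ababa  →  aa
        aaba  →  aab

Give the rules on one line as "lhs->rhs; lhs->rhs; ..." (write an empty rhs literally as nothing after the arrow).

aaa->; ba->b; bb->; bbb->

  | ababbb => abbbb => ab
  | abbaa => aaa => ε
  | babbb => bbbb => b
  | aababbaaba => aabbbaaba => aaaaba => aba => ab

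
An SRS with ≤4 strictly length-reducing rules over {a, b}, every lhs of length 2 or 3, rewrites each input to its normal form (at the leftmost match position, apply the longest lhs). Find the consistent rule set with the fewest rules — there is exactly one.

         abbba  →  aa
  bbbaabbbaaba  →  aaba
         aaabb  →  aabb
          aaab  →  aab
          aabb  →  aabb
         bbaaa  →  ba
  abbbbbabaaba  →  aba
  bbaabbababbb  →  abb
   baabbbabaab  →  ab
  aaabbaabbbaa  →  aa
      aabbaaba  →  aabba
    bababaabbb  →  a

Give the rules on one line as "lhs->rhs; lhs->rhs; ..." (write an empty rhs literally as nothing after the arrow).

  | abbba => aa
  | bbbaabbbaaba => aabbbaaba => aaaaba => aaaba => aaba
  | aaabb => aabb
  | aaab => aab

aaa->aa; baa->; bab->; bbb->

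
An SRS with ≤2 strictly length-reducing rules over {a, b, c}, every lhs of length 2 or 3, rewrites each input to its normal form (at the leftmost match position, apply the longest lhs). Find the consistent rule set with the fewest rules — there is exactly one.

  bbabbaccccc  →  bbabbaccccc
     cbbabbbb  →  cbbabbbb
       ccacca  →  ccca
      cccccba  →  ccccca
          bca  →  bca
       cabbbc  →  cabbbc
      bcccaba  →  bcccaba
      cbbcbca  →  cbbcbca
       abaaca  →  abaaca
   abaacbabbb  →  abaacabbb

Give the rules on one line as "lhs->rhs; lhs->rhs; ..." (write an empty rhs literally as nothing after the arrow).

cac->c; cba->ca

  | bbabbaccccc
  | cbbabbbb
  | ccacca => ccca
  | cccccba => ccccca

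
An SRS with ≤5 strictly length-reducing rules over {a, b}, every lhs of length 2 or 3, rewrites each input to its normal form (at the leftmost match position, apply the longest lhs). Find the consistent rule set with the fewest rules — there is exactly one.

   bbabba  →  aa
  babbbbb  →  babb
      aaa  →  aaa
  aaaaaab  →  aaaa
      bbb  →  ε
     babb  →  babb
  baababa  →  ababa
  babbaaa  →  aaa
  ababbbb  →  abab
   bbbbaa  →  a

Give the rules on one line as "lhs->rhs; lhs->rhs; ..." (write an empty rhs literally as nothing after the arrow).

aab->; baa->a; bba->a; bbb->

  | bbabba => abba => aa
  | babbbbb => babb
  | aaa
  | aaaaaab => aaaa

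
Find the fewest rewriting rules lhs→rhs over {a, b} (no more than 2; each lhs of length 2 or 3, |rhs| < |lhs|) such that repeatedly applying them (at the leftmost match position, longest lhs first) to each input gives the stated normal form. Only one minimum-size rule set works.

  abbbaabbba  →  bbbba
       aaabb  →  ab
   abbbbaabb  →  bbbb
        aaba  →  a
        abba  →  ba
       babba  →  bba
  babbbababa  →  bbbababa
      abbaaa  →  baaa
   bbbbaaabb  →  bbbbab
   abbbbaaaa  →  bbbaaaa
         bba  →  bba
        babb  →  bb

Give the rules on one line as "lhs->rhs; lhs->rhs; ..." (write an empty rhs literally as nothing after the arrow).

aab->; abb->b

  | abbbaabbba => bbaabbba => bbbba
  | aaabb => ab
  | abbbbaabb => bbbaabb => bbbb
  | aaba => a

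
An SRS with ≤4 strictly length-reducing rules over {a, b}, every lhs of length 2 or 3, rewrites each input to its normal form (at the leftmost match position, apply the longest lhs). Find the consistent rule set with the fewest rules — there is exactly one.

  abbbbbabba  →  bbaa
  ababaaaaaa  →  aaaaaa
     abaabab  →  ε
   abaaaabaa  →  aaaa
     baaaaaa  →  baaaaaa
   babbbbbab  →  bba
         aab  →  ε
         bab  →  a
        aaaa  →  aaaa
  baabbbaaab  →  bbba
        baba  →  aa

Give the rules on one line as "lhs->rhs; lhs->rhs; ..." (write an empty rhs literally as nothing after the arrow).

  | abbbbbabba => bbbbabba => bbbaba => bbaa
  | ababaaaaaa => abaaaaaa => aaaaaa
  | abaabab => aabab => ab => ε
  | abaaaabaa => aaaabaa => aaaa

aab->; ab->; bab->a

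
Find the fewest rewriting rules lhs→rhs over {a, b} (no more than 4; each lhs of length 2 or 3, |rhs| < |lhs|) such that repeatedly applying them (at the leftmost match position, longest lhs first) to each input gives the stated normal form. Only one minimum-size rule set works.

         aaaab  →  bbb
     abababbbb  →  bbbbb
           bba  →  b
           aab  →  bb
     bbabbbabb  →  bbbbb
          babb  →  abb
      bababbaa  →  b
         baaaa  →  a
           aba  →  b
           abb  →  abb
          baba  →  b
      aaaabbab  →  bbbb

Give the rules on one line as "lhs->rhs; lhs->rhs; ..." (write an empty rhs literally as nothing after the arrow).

aa->b; ba->a; baa->bb; bba->b

  | aaaab => baab => bbb
  | abababbbb => aababbbb => bbabbbb => bbbbb
  | bba => b
  | aab => bb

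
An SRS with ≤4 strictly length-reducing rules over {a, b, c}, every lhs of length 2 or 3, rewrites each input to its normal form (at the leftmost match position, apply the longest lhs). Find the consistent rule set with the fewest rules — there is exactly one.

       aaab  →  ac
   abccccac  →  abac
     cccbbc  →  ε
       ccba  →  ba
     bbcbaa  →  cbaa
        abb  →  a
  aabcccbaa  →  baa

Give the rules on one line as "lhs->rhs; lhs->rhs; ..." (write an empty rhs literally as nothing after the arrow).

  | aaab => ac
  | abccccac => abccac => abac
  | cccbbc => cbbc => cc => ε
  | ccba => ba

aab->c; bb->; cc->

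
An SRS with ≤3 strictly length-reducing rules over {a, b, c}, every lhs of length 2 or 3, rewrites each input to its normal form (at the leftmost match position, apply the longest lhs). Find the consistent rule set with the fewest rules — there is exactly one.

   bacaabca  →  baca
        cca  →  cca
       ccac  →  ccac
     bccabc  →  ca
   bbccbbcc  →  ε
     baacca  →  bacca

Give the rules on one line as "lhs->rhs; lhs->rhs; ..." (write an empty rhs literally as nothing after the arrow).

  | bacaabca => bacabca => bacaa => baca
  | cca
  | ccac
  | bccabc => cabc => ca

aa->a; bc->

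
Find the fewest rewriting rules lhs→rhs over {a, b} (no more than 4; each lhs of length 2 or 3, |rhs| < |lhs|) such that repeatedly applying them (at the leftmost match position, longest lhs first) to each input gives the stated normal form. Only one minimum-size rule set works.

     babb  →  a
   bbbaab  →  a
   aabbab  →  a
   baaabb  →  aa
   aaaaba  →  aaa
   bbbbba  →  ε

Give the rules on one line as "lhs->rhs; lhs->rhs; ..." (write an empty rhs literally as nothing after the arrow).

ab->a; aba->; ba->; bb->a

  | babb => bb => a
  | bbbaab => abaab => ab => a
  | aabbab => aabab => ab => a
  | baaabb => aabb => aab => aa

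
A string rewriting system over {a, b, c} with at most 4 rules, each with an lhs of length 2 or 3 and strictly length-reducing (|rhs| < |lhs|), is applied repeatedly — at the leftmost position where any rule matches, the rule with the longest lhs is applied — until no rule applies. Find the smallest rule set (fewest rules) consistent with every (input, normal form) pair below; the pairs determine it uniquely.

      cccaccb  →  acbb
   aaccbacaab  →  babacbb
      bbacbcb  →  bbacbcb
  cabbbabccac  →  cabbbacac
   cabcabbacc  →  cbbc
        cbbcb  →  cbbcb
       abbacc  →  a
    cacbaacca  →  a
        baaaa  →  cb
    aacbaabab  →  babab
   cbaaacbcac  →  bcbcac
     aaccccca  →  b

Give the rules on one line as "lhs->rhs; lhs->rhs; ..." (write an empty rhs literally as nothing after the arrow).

aa->b; abc->a; baa->c; cc->a

  | cccaccb => acaccb => acaab => acbb
  | aaccbacaab => bccbacaab => babacaab => babacbb
  | bbacbcb
  | cabbbabccac => cabbbacac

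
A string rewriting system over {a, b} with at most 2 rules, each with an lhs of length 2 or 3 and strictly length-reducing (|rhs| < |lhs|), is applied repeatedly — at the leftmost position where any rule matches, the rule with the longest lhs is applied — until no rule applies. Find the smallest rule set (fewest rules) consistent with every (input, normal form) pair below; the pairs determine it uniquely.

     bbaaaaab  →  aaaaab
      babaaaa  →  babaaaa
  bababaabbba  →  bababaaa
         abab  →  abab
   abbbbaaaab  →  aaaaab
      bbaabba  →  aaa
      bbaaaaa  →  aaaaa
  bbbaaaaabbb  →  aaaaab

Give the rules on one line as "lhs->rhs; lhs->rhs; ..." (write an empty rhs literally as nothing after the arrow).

  | bbaaaaab => aaaaab
  | babaaaa
  | bababaabbba => bababaabba => bababaaa
  | abab

bb->b; bba->a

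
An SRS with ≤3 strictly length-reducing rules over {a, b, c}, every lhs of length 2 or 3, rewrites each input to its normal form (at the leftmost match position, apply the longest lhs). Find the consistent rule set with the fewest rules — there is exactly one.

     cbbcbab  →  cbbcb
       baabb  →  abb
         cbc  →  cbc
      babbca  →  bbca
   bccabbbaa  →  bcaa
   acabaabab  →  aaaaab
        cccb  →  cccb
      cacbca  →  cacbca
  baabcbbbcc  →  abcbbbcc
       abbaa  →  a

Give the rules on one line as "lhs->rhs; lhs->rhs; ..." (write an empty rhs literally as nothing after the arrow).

  | cbbcbab => cbbcb
  | baabb => abb
  | cbc
  | babbca => bbca

ba->; cab->aa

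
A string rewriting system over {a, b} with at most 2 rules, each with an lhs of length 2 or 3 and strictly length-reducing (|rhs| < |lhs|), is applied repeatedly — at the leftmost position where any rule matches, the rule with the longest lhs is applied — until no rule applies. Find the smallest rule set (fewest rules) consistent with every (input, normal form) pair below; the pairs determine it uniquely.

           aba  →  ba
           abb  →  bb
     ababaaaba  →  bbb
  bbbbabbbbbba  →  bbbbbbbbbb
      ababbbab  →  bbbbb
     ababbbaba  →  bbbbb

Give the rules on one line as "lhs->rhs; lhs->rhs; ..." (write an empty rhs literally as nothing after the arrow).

ab->b; bba->bb

  | aba => ba
  | abb => bb
  | ababaaaba => babaaaba => bbaaaba => bbaaba => bbaba => bbba => bbb
  | bbbbabbbbbba => bbbbbbbbbba => bbbbbbbbbb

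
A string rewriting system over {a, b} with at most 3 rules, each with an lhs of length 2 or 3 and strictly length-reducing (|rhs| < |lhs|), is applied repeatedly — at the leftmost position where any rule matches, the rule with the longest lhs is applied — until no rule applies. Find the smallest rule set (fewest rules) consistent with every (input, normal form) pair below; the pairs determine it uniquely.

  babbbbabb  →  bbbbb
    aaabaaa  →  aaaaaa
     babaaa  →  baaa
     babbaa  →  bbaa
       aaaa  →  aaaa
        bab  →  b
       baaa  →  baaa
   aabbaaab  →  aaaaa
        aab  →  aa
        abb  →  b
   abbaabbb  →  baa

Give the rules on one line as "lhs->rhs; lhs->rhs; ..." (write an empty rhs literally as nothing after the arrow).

  | babbbbabb => bbbbabb => bbbbb
  | aaabaaa => aaaaaa
  | babaaa => baaa
  | babbaa => bbaa

aab->aa; ab->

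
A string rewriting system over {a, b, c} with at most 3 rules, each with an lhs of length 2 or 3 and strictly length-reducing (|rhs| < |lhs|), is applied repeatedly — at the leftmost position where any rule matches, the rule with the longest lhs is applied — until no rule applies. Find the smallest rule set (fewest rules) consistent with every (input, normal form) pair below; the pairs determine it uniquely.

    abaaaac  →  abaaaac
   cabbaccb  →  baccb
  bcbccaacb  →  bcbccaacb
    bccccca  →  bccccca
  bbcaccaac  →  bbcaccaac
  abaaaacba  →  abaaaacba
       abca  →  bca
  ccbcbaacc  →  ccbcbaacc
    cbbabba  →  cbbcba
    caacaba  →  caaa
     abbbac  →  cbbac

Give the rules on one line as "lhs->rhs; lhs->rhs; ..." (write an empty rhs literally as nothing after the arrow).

abb->cb; abc->bc; cab->

  | abaaaac
  | cabbaccb => baccb
  | bcbccaacb
  | bccccca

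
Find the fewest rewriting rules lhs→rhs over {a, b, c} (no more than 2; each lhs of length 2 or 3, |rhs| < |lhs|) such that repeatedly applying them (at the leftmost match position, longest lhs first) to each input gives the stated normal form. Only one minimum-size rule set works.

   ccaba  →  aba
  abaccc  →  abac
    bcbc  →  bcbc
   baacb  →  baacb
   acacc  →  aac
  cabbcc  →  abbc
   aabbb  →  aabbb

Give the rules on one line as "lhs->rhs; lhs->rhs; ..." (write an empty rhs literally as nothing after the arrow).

ca->a; cc->c

  | ccaba => caba => aba
  | abaccc => abacc => abac
  | bcbc
  | baacb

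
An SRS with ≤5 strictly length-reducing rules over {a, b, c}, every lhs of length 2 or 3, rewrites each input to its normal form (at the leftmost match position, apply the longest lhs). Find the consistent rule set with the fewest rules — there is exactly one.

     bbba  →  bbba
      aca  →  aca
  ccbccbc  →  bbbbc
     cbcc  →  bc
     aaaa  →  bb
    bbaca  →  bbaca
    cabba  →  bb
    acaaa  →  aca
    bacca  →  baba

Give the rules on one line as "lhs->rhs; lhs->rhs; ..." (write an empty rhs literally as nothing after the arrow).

aa->b; abb->ca; cb->c; cc->b

  | bbba
  | aca
  | ccbccbc => bbccbc => bbbbc
  | cbcc => ccc => bc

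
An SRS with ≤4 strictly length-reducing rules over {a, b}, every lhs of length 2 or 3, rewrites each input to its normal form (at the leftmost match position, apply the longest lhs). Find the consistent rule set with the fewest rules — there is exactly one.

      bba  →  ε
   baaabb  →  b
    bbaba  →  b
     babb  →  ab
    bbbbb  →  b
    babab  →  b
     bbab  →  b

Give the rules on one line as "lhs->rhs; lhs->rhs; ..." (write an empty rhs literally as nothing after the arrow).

  | bba => aa => ε
  | baaabb => ababb => abbb => aab => b
  | bbaba => aaba => ba => b
  | babb => bbb => ab

aa->; ba->b; baa->ab; bb->a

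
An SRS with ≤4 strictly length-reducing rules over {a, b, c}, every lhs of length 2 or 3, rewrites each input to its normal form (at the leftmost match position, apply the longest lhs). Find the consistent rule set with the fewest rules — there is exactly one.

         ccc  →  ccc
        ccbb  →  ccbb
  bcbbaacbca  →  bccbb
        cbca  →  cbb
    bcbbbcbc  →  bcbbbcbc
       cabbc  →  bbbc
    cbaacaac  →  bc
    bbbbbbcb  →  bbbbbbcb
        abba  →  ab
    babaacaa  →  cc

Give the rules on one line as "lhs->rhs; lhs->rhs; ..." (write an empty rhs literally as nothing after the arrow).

  | ccc
  | ccbb
  | bcbbaacbca => bcbacbca => bccbca => bccbb
  | cbca => cbb

aba->cc; ba->; ca->b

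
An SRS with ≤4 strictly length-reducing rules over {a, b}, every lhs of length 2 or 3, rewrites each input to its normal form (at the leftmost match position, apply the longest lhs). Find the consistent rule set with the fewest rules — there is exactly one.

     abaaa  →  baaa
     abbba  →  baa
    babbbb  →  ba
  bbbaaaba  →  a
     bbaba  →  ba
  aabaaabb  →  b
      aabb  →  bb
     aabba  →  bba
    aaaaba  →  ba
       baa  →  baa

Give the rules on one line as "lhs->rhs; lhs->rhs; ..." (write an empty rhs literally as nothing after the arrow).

ab->b; bab->; bbb->ba

  | abaaa => baaa
  | abbba => bbba => baa
  | babbbb => bbb => ba
  | bbbaaaba => baaaaba => baaaba => baaba => baba => a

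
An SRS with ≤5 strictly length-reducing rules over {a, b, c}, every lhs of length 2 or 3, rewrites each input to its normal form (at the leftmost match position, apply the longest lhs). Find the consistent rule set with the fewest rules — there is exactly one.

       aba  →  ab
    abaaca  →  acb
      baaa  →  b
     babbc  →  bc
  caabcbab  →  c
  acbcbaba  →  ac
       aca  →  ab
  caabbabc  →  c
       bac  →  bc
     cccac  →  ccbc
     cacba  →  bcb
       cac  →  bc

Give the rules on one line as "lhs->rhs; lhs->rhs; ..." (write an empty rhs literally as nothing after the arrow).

ba->b; baa->c; bb->; ca->b

  | aba => ab
  | abaaca => acca => acb
  | baaa => ca => b
  | babbc => bbbc => bc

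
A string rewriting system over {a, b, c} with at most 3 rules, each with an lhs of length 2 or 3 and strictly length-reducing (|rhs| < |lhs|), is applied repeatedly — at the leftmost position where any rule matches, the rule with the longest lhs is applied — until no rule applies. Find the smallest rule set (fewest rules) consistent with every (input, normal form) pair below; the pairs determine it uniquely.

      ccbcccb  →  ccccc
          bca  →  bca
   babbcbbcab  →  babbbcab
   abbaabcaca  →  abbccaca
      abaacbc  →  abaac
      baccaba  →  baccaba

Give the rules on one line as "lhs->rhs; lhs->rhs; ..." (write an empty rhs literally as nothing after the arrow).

aab->c; cb->; ccb->cc

  | ccbcccb => cccccb => ccccc
  | bca
  | babbcbbcab => babbbcab
  | abbaabcaca => abbccaca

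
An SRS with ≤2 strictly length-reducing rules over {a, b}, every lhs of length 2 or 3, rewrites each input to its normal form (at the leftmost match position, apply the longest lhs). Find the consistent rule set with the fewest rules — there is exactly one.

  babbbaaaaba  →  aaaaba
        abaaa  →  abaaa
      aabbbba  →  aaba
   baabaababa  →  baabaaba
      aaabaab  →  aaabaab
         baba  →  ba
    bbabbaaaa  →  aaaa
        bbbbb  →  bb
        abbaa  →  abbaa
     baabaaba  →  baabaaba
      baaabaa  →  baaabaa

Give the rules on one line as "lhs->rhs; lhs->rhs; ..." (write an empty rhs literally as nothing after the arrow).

bab->b; bbb->

  | babbbaaaaba => bbbaaaaba => aaaaba
  | abaaa
  | aabbbba => aaba
  | baabaababa => baabaaba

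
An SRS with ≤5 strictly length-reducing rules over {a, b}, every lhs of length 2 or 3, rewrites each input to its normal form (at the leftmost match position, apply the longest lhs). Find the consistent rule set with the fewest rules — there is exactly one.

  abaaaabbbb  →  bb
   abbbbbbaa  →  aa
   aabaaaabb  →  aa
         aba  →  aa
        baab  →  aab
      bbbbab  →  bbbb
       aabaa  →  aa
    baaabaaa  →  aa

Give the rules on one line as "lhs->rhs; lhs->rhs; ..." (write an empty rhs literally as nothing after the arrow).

aaa->a; abb->ba; ba->a; bab->b

  | abaaaabbbb => aaaaabbbb => aaabbbb => abbbb => babb => bb
  | abbbbbbaa => babbbbaa => bbbbaa => bbbaa => bbaa => baa => aa
  | aabaaaabb => aaaaaabb => aaaabb => aabb => aba => aa
  | aba => aa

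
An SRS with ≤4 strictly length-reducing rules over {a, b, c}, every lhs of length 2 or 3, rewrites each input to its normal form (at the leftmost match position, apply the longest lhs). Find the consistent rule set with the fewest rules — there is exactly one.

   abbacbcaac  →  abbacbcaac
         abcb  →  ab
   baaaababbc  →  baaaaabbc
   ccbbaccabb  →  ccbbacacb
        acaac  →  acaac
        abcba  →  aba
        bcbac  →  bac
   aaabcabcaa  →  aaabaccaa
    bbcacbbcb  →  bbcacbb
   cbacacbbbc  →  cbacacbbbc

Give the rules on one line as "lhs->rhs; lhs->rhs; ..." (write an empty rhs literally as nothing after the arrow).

bab->ab; bcb->b; cab->ac

  | abbacbcaac
  | abcb => ab
  | baaaababbc => baaaaabbc
  | ccbbaccabb => ccbbacacb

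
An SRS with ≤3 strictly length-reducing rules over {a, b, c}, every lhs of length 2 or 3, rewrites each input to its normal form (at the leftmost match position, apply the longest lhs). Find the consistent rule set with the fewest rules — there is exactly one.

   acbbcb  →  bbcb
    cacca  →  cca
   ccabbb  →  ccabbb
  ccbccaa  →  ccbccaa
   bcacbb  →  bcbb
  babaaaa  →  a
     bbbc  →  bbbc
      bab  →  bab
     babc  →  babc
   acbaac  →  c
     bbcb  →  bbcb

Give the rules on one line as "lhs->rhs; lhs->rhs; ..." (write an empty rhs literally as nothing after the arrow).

  | acbbcb => bbcb
  | cacca => cca
  | ccabbb
  | ccbccaa

ac->; baa->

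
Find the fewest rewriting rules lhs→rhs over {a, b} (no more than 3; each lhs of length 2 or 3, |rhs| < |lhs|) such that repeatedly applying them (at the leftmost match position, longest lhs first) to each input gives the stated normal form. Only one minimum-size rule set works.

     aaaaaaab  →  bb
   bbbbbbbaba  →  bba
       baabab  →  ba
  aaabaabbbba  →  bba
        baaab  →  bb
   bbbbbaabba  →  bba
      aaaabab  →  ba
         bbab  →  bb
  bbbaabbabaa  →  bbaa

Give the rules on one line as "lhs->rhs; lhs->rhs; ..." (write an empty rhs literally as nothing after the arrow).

aaa->ba; ab->; bbb->bb

  | aaaaaaab => baaaaab => bbaaab => bbbab => bbab => bb
  | bbbbbbbaba => bbbbbbaba => bbbbbaba => bbbbaba => bbbaba => bbaba => bba
  | baabab => baab => ba
  | aaabaabbbba => babaabbbba => baabbbba => babbba => bbba => bba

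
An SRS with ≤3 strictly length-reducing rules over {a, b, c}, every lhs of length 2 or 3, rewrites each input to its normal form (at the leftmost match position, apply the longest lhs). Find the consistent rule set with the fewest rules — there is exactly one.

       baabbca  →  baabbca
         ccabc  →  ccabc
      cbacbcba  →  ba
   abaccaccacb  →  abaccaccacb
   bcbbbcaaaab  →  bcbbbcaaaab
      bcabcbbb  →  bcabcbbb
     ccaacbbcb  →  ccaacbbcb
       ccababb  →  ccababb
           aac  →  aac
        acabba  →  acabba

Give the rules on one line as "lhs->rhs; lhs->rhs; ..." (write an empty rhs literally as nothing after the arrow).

  | baabbca
  | ccabc
  | cbacbcba => cbcba => ba
  | abaccaccacb

cba->; cbc->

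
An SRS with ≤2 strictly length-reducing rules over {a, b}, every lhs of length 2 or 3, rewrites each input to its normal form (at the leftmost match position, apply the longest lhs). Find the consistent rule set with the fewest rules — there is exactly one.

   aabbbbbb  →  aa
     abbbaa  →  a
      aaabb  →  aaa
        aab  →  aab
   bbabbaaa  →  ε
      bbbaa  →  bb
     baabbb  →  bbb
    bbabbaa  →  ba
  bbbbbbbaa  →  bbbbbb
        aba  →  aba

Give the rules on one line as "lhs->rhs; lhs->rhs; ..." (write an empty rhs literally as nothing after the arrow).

  | aabbbbbb => aabbbb => aabb => aa
  | abbbaa => abaa => a
  | aaabb => aaa
  | aab

abb->a; baa->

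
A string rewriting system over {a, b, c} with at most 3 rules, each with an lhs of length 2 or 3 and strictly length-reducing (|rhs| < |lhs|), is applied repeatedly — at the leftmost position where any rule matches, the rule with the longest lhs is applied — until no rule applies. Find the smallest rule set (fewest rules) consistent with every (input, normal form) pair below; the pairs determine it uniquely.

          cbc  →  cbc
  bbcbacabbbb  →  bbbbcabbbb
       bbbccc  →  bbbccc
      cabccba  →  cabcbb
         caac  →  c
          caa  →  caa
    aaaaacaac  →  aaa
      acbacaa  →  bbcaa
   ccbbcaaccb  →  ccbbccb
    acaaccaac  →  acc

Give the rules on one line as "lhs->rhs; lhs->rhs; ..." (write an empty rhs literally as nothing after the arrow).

  | cbc
  | bbcbacabbbb => bbbbcabbbb
  | bbbccc
  | cabccba => cabcbb

aac->; acb->cb; cba->bb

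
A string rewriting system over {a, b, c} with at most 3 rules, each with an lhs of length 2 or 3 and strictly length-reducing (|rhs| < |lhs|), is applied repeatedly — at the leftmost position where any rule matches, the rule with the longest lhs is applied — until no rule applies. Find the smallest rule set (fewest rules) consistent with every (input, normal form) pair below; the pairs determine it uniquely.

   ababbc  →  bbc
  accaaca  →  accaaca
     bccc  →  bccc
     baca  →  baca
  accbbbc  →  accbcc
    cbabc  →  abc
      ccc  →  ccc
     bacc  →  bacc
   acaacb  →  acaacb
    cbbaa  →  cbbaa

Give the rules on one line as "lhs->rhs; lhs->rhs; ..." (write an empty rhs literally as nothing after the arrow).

  | ababbc => bbc
  | accaaca
  | bccc
  | baca

aba->; bbb->bc; cba->a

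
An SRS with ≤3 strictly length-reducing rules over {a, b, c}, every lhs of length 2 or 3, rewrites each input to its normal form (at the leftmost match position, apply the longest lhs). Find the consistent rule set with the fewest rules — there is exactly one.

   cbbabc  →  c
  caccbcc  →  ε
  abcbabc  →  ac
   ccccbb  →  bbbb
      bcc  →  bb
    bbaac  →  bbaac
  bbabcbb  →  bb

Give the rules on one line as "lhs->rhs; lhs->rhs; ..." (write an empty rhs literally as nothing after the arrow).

ab->; cb->a; cc->b

  | cbbabc => ababc => abc => c
  | caccbcc => cabbcc => cbcc => acc => ab => ε
  | abcbabc => cbabc => aabc => ac
  | ccccbb => bccbb => bbbb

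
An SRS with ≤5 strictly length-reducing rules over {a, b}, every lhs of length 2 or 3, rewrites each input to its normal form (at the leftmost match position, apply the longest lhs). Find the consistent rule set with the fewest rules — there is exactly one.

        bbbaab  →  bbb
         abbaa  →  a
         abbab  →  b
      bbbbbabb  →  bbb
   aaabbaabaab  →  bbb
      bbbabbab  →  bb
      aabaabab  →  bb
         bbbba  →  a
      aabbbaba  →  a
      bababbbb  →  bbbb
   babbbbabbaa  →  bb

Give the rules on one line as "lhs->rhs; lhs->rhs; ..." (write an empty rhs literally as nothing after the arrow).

aa->a; ab->b; baa->bb; bba->a

  | bbbaab => baab => bbb
  | abbaa => bbaa => aa => a
  | abbab => bbab => ab => b
  | bbbbbabb => bbbabb => babb => bbb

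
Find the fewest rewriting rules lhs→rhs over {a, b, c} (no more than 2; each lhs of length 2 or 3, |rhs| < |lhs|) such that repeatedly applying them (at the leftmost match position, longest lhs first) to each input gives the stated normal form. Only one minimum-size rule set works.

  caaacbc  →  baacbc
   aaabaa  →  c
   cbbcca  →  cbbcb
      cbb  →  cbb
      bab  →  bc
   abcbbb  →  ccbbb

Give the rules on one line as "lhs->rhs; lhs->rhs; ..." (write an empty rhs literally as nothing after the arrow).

ab->c; ca->b

  | caaacbc => baacbc
  | aaabaa => aacaa => aaba => aca => ab => c
  | cbbcca => cbbcb
  | cbb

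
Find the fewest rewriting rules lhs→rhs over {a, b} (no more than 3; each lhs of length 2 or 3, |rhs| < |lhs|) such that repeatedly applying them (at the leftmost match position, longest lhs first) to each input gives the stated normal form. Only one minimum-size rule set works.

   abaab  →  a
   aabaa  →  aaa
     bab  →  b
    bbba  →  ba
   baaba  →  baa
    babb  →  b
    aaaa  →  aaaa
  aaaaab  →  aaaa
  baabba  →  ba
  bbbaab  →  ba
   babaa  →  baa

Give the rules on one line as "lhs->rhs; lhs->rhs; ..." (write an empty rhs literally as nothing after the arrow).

  | abaab => aab => a
  | aabaa => aaa
  | bab => b
  | bbba => bba => ba

ab->; bb->b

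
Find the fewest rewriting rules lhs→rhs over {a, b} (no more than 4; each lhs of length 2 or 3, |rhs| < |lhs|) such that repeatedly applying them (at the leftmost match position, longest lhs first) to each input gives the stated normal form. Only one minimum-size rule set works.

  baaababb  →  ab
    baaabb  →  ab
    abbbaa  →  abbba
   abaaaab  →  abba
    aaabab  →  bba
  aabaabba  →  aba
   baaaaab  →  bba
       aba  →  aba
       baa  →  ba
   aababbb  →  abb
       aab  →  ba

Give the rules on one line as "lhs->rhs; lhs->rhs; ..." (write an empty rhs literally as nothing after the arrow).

  | baaababb => baababb => bbaabb => bbbab => bbab => bab => ab
  | baaabb => baabb => bbab => bab => ab
  | abbbaa => abbba
  | abaaaab => abaaab => abaab => abba

aa->a; aab->ba; bab->ab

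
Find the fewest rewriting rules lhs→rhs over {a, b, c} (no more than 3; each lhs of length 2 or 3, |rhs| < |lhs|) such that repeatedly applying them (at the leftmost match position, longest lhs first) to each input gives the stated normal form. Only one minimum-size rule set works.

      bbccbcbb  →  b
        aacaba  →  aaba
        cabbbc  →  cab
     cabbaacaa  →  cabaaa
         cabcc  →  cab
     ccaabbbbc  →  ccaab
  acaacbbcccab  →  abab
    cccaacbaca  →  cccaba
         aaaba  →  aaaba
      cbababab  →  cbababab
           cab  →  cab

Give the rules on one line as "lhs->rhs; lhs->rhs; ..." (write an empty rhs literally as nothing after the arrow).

  | bbccbcbb => bccbcbb => bcbcbb => bbcbb => bcbb => bbb => bb => b
  | aacaba => aaba
  | cabbbc => cabbc => cabc => cab
  | cabbaacaa => cabaacaa => cabaaa

ac->; bb->b; bc->b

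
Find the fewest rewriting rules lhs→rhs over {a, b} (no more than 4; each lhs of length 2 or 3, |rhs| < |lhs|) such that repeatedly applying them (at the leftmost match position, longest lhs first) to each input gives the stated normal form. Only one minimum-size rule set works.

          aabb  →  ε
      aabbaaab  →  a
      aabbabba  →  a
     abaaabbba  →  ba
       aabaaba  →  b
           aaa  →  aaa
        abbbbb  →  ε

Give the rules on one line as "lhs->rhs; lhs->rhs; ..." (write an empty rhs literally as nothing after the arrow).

ab->; aba->bb; bb->

  | aabb => ab => ε
  | aabbaaab => abaaab => bbaab => aab => a
  | aabbabba => ababba => bbbba => bba => a
  | abaaabbba => bbaabbba => aabbba => abba => ba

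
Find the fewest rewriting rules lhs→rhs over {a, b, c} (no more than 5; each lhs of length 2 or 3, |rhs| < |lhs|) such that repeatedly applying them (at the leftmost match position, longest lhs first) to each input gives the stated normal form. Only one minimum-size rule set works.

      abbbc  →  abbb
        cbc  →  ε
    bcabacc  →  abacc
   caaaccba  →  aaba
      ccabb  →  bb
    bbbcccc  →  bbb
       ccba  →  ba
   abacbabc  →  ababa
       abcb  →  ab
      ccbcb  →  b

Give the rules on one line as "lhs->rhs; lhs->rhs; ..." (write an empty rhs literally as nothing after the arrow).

bbc->bb; bc->; ca->; cb->b

  | abbbc => abbb
  | cbc => bc => ε
  | bcabacc => abacc
  | caaaccba => aaccba => aacba => aaba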